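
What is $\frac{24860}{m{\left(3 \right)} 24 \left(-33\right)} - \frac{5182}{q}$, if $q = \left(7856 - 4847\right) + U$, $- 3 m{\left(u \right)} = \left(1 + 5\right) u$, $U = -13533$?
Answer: $\frac{542143}{94716} \approx 5.7239$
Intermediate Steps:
$m{\left(u \right)} = - 2 u$ ($m{\left(u \right)} = - \frac{\left(1 + 5\right) u}{3} = - \frac{6 u}{3} = - 2 u$)
$q = -10524$ ($q = \left(7856 - 4847\right) - 13533 = 3009 - 13533 = -10524$)
$\frac{24860}{m{\left(3 \right)} 24 \left(-33\right)} - \frac{5182}{q} = \frac{24860}{\left(-2\right) 3 \cdot 24 \left(-33\right)} - \frac{5182}{-10524} = \frac{24860}{\left(-6\right) 24 \left(-33\right)} - - \frac{2591}{5262} = \frac{24860}{\left(-144\right) \left(-33\right)} + \frac{2591}{5262} = \frac{24860}{4752} + \frac{2591}{5262} = 24860 \cdot \frac{1}{4752} + \frac{2591}{5262} = \frac{565}{108} + \frac{2591}{5262} = \frac{542143}{94716}$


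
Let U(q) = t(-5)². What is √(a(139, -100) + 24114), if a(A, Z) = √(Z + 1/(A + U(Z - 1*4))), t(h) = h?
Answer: √(162142536 + 1886*I*√1271)/82 ≈ 155.29 + 0.032197*I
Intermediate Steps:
U(q) = 25 (U(q) = (-5)² = 25)
a(A, Z) = √(Z + 1/(25 + A)) (a(A, Z) = √(Z + 1/(A + 25)) = √(Z + 1/(25 + A)))
√(a(139, -100) + 24114) = √(√((1 - 100*(25 + 139))/(25 + 139)) + 24114) = √(√((1 - 100*164)/164) + 24114) = √(√((1 - 16400)/164) + 24114) = √(√((1/164)*(-16399)) + 24114) = √(√(-16399/164) + 24114) = √(23*I*√1271/82 + 24114) = √(24114 + 23*I*√1271/82)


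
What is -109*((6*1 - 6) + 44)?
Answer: -4796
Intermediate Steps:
-109*((6*1 - 6) + 44) = -109*((6 - 6) + 44) = -109*(0 + 44) = -109*44 = -4796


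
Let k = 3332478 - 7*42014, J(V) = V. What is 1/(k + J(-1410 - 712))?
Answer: 1/3036258 ≈ 3.2935e-7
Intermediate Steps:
k = 3038380 (k = 3332478 - 1*294098 = 3332478 - 294098 = 3038380)
1/(k + J(-1410 - 712)) = 1/(3038380 + (-1410 - 712)) = 1/(3038380 - 2122) = 1/3036258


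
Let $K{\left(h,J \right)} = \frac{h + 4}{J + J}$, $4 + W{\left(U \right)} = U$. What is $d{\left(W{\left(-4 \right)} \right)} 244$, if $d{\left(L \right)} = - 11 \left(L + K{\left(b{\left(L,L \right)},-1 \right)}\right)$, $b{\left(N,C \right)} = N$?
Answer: $16104$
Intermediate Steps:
$W{\left(U \right)} = -4 + U$
$K{\left(h,J \right)} = \frac{4 + h}{2 J}$
$d{\left(L \right)} = 22 - \frac{11 L}{2}$ ($d{\left(L \right)} = - 11 \left(L + \frac{4 + L}{2 \left(-1\right)}\right) = - 11 \left(L + \frac{1}{2} \left(-1\right) \left(4 + L\right)\right) = - 11 \left(L - \left(2 + \frac{L}{2}\right)\right) = - 11 \left(-2 + \frac{L}{2}\right) = 22 - \frac{11 L}{2}$)
$d{\left(W{\left(-4 \right)} \right)} 244 = \left(22 - \frac{11 \left(-4 - 4\right)}{2}\right) 244 = \left(22 - -44\right) 244 = \left(22 + 44\right) 244 = 66 \cdot 244 = 16104$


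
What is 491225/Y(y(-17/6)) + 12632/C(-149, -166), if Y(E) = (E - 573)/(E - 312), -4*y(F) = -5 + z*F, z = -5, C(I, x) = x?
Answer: 307453539513/1145981 ≈ 2.6829e+5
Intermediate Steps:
y(F) = 5/4 + 5*F/4 (y(F) = -(-5 - 5*F)/4 = 5/4 + 5*F/4)
Y(E) = (-573 + E)/(-312 + E)
491225/Y(y(-17/6)) + 12632/C(-149, -166) = 491225/(((-573 + (5/4 + 5*(-17/6)/4))/(-312 + (5/4 + 5*(-17/6)/4)))) + 12632/(-166) = 491225/(((-573 + (5/4 + 5*(-17*⅙)/4))/(-312 + (5/4 + 5*(-17*⅙)/4)))) + 12632*(-1/166) = 491225/(((-573 + (5/4 + (5/4)*(-17/6)))/(-312 + (5/4 + (5/4)*(-17/6))))) - 6316/83 = 491225/(((-573 + (5/4 - 85/24))/(-312 + (5/4 - 85/24)))) - 6316/83 = 491225/(((-573 - 55/24)/(-312 - 55/24))) - 6316/83 = 491225/((-13807/24/(-7543/24))) - 6316/83 = 491225/((-24/7543*(-13807/24))) - 6316/83 = 491225/(13807/7543) - 6316/83 = 491225*(7543/13807) - 6316/83 = 3705310175/13807 - 6316/83 = 307453539513/1145981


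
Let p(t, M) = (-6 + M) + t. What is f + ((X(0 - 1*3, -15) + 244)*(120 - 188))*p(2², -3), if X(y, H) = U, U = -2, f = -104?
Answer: 82176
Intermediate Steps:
X(y, H) = -2
p(t, M) = -6 + M + t
f + ((X(0 - 1*3, -15) + 244)*(120 - 188))*p(2², -3) = -104 + ((-2 + 244)*(120 - 188))*(-6 - 3 + 2²) = -104 + (242*(-68))*(-6 - 3 + 4) = -104 - 16456*(-5) = -104 + 82280 = 82176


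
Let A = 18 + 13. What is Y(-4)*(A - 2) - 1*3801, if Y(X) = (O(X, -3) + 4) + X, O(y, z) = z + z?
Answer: -3975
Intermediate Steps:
O(y, z) = 2*z
A = 31
Y(X) = -2 + X (Y(X) = (2*(-3) + 4) + X = (-6 + 4) + X = -2 + X)
Y(-4)*(A - 2) - 1*3801 = (-2 - 4)*(31 - 2) - 1*3801 = -6*29 - 3801 = -174 - 3801 = -3975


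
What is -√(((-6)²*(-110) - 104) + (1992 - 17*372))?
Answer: -2*I*√2099 ≈ -91.63*I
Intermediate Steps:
-√(((-6)²*(-110) - 104) + (1992 - 17*372)) = -√((36*(-110) - 104) + (1992 - 1*6324)) = -√((-3960 - 104) + (1992 - 6324)) = -√(-4064 - 4332) = -√(-8396) = -2*I*√2099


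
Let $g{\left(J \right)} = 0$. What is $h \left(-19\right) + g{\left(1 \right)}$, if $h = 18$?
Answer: $-342$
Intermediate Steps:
$h \left(-19\right) + g{\left(1 \right)} = 18 \left(-19\right) + 0 = -342 + 0 = -342$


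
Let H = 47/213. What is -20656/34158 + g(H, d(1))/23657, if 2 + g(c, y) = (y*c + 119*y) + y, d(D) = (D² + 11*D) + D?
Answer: -15454670971/28686691113 ≈ -0.53874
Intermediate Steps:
d(D) = D² + 12*D
H = 47/213 (H = 47*(1/213) = 47/213 ≈ 0.22066)
g(c, y) = -2 + 120*y + c*y (g(c, y) = -2 + ((y*c + 119*y) + y) = -2 + ((c*y + 119*y) + y) = -2 + ((119*y + c*y) + y) = -2 + (120*y + c*y) = -2 + 120*y + c*y)
-20656/34158 + g(H, d(1))/23657 = -20656/34158 + (-2 + 120*(1*(12 + 1)) + 47*(1*(12 + 1))/213)/23657 = -20656*1/34158 + (-2 + 120*(1*13) + 47*(1*13)/213)*(1/23657) = -10328/17079 + (-2 + 120*13 + (47/213)*13)*(1/23657) = -10328/17079 + (-2 + 1560 + 611/213)*(1/23657) = -10328/17079 + (332465/213)*(1/23657) = -10328/17079 + 332465/5038941 = -15454670971/28686691113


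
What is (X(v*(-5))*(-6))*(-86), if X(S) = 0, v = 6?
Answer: 0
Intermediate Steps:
(X(v*(-5))*(-6))*(-86) = (0*(-6))*(-86) = 0*(-86) = 0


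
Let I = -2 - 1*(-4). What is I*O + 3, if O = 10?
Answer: 23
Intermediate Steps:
I = 2 (I = -2 + 4 = 2)
I*O + 3 = 2*10 + 3 = 20 + 3 = 23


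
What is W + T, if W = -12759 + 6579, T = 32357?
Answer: 26177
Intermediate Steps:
W = -6180
W + T = -6180 + 32357 = 26177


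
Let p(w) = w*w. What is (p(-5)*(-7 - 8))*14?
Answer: -5250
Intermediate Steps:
p(w) = w**2
(p(-5)*(-7 - 8))*14 = ((-5)**2*(-7 - 8))*14 = (25*(-15))*14 = -375*14 = -5250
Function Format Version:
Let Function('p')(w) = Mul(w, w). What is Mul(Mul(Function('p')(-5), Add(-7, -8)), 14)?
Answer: -5250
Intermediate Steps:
Function('p')(w) = Pow(w, 2)
Mul(Mul(Function('p')(-5), Add(-7, -8)), 14) = Mul(Mul(Pow(-5, 2), Add(-7, -8)), 14) = Mul(Mul(25, -15), 14) = Mul(-375, 14) = -5250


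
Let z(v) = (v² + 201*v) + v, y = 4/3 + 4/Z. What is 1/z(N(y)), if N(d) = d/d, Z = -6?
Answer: 1/203 ≈ 0.0049261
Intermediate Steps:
y = ⅔ (y = 4/3 + 4/(-6) = 4*(⅓) + 4*(-⅙) = 4/3 - ⅔ = ⅔ ≈ 0.66667)
N(d) = 1
z(v) = v² + 202*v
1/z(N(y)) = 1/(1*(202 + 1)) = 1/(1*203) = 1/203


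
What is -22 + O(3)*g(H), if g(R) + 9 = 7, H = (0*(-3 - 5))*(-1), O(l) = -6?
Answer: -10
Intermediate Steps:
H = 0 (H = (0*(-8))*(-1) = 0*(-1) = 0)
g(R) = -2 (g(R) = -9 + 7 = -2)
-22 + O(3)*g(H) = -22 - 6*(-2) = -22 + 12 = -10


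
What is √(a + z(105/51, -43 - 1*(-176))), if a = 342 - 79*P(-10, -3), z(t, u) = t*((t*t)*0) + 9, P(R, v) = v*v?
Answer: 6*I*√10 ≈ 18.974*I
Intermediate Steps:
P(R, v) = v²
z(t, u) = 9 (z(t, u) = t*(t²*0) + 9 = t*0 + 9 = 0 + 9 = 9)
a = -369 (a = 342 - 79*(-3)² = 342 - 79*9 = 342 - 711 = -369)
√(a + z(105/51, -43 - 1*(-176))) = √(-369 + 9) = √(-360) = 6*I*√10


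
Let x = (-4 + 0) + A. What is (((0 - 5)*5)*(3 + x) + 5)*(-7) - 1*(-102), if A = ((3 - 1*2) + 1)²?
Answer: 592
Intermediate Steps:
A = 4 (A = ((3 - 2) + 1)² = (1 + 1)² = 2² = 4)
x = 0 (x = (-4 + 0) + 4 = -4 + 4 = 0)
(((0 - 5)*5)*(3 + x) + 5)*(-7) - 1*(-102) = (((0 - 5)*5)*(3 + 0) + 5)*(-7) - 1*(-102) = (-5*5*3 + 5)*(-7) + 102 = (-25*3 + 5)*(-7) + 102 = (-75 + 5)*(-7) + 102 = -70*(-7) + 102 = 490 + 102 = 592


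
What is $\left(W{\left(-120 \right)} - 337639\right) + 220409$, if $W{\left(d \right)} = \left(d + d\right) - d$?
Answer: $-117350$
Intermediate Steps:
$W{\left(d \right)} = d$ ($W{\left(d \right)} = 2 d - d = d$)
$\left(W{\left(-120 \right)} - 337639\right) + 220409 = \left(-120 - 337639\right) + 220409 = -337759 + 220409 = -117350$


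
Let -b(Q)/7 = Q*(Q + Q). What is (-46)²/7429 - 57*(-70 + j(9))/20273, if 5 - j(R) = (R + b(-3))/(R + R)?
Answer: 309701/689282 ≈ 0.44931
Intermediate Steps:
b(Q) = -14*Q² (b(Q) = -7*Q*(Q + Q) = -7*Q*2*Q = -14*Q²)
j(R) = 5 - (-126 + R)/(2*R) (j(R) = 5 - (R - 14*(-3)²)/(R + R) = 5 - (R - 14*9)/(2*R) = 5 - (R - 126)*1/(2*R) = 5 - (-126 + R)*1/(2*R) = 5 - (-126 + R)/(2*R))
(-46)²/7429 - 57*(-70 + j(9))/20273 = (-46)²/7429 - 57*(-70 + (9/2 + 63/9))/20273 = 2116*(1/7429) - 57*(-70 + (9/2 + 63*(⅑)))*(1/20273) = 92/323 - 57*(-70 + (9/2 + 7))*(1/20273) = 92/323 - 57*(-70 + 23/2)*(1/20273) = 92/323 - 57*(-117/2)*(1/20273) = 92/323 + (6669/2)*(1/20273) = 92/323 + 351/2134 = 309701/689282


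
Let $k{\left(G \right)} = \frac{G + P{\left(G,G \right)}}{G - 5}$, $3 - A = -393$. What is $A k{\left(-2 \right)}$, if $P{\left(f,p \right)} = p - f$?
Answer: $\frac{792}{7} \approx 113.14$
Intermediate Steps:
$A = 396$ ($A = 3 - -393 = 3 + 393 = 396$)
$k{\left(G \right)} = \frac{G}{-5 + G}$ ($k{\left(G \right)} = \frac{G + \left(G - G\right)}{G - 5} = \frac{G + 0}{-5 + G} = \frac{G}{-5 + G}$)
$A k{\left(-2 \right)} = 396 \left(- \frac{2}{-5 - 2}\right) = 396 \left(- \frac{2}{-7}\right) = 396 \left(\left(-2\right) \left(- \frac{1}{7}\right)\right) = 396 \cdot \frac{2}{7} = \frac{792}{7}$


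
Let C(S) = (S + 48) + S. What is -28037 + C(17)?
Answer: -27955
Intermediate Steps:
C(S) = 48 + 2*S (C(S) = (48 + S) + S = 48 + 2*S)
-28037 + C(17) = -28037 + (48 + 2*17) = -28037 + (48 + 34) = -28037 + 82 = -27955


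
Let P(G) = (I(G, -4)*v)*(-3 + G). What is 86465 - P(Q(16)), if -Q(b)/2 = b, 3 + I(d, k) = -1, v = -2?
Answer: 86745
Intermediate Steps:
I(d, k) = -4 (I(d, k) = -3 - 1 = -4)
Q(b) = -2*b
P(G) = -24 + 8*G (P(G) = (-4*(-2))*(-3 + G) = 8*(-3 + G) = -24 + 8*G)
86465 - P(Q(16)) = 86465 - (-24 + 8*(-2*16)) = 86465 - (-24 + 8*(-32)) = 86465 - (-24 - 256) = 86465 - 1*(-280) = 86465 + 280 = 86745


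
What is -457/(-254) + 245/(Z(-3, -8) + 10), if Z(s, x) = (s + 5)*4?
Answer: 17614/1143 ≈ 15.410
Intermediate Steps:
Z(s, x) = 20 + 4*s (Z(s, x) = (5 + s)*4 = 20 + 4*s)
-457/(-254) + 245/(Z(-3, -8) + 10) = -457/(-254) + 245/((20 + 4*(-3)) + 10) = -457*(-1/254) + 245/((20 - 12) + 10) = 457/254 + 245/(8 + 10) = 457/254 + 245/18 = 17614/1143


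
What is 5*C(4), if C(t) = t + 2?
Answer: 30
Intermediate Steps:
C(t) = 2 + t
5*C(4) = 5*(2 + 4) = 5*6 = 30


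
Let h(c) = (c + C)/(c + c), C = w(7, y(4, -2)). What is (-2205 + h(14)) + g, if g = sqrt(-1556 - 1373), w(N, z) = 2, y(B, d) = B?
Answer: -15431/7 + I*sqrt(2929) ≈ -2204.4 + 54.12*I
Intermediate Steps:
C = 2
g = I*sqrt(2929) (g = sqrt(-2929) = I*sqrt(2929) ≈ 54.12*I)
h(c) = (2 + c)/(2*c) (h(c) = (c + 2)/(c + c) = (2 + c)/((2*c)) = (2 + c)*(1/(2*c)) = (2 + c)/(2*c))
(-2205 + h(14)) + g = (-2205 + (1/2)*(2 + 14)/14) + I*sqrt(2929) = (-2205 + (1/2)*(1/14)*16) + I*sqrt(2929) = (-2205 + 4/7) + I*sqrt(2929) = -15431/7 + I*sqrt(2929)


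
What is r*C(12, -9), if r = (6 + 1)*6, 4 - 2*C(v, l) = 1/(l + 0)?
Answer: 259/3 ≈ 86.333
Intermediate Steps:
C(v, l) = 2 - 1/(2*l) (C(v, l) = 2 - 1/(2*(l + 0)) = 2 - 1/(2*l))
r = 42 (r = 7*6 = 42)
r*C(12, -9) = 42*(2 - ½/(-9)) = 42*(2 - ½*(-⅑)) = 42*(2 + 1/18) = 42*(37/18) = 259/3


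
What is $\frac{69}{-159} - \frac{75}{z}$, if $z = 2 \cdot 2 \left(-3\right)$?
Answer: $\frac{1233}{212} \approx 5.816$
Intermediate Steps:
$z = -12$ ($z = 4 \left(-3\right) = -12$)
$\frac{69}{-159} - \frac{75}{z} = \frac{69}{-159} - \frac{75}{-12} = 69 \left(- \frac{1}{159}\right) - - \frac{25}{4} = - \frac{23}{53} + \frac{25}{4} = \frac{1233}{212}$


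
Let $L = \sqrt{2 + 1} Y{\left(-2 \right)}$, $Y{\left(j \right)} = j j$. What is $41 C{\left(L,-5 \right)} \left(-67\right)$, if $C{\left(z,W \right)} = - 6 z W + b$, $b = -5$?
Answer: $13735 - 329640 \sqrt{3} \approx -5.5722 \cdot 10^{5}$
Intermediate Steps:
$Y{\left(j \right)} = j^{2}$
$L = 4 \sqrt{3}$ ($L = \sqrt{2 + 1} \left(-2\right)^{2} = \sqrt{3} \cdot 4 = 4 \sqrt{3} \approx 6.9282$)
$C{\left(z,W \right)} = -5 - 6 W z$ ($C{\left(z,W \right)} = - 6 z W - 5 = - 6 W z - 5 = -5 - 6 W z$)
$41 C{\left(L,-5 \right)} \left(-67\right) = 41 \left(-5 - - 30 \cdot 4 \sqrt{3}\right) \left(-67\right) = 41 \left(-5 + 120 \sqrt{3}\right) \left(-67\right) = \left(-205 + 4920 \sqrt{3}\right) \left(-67\right) = 13735 - 329640 \sqrt{3}$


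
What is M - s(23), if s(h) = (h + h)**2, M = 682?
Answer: -1434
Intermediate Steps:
s(h) = 4*h**2 (s(h) = (2*h)**2 = 4*h**2)
M - s(23) = 682 - 4*23**2 = 682 - 4*529 = 682 - 1*2116 = 682 - 2116 = -1434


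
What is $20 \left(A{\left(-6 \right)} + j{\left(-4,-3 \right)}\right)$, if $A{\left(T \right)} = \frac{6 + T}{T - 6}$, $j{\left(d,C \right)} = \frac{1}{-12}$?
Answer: $- \frac{5}{3} \approx -1.6667$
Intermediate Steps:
$j{\left(d,C \right)} = - \frac{1}{12}$
$A{\left(T \right)} = \frac{6 + T}{-6 + T}$
$20 \left(A{\left(-6 \right)} + j{\left(-4,-3 \right)}\right) = 20 \left(\frac{6 - 6}{-6 - 6} - \frac{1}{12}\right) = 20 \left(\frac{1}{-12} \cdot 0 - \frac{1}{12}\right) = 20 \left(\left(- \frac{1}{12}\right) 0 - \frac{1}{12}\right) = 20 \left(0 - \frac{1}{12}\right) = 20 \left(- \frac{1}{12}\right) = - \frac{5}{3}$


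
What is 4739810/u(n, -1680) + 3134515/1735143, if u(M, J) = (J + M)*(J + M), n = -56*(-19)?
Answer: 4706829333335/329205211104 ≈ 14.298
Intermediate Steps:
n = 1064
u(M, J) = (J + M)²
4739810/u(n, -1680) + 3134515/1735143 = 4739810/((-1680 + 1064)²) + 3134515/1735143 = 4739810/((-616)²) + 3134515*(1/1735143) = 4739810/379456 + 3134515/1735143 = 4739810*(1/379456) + 3134515/1735143 = 2369905/189728 + 3134515/1735143 = 4706829333335/329205211104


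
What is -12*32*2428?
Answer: -932352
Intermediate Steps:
-12*32*2428 = -384*2428 = -932352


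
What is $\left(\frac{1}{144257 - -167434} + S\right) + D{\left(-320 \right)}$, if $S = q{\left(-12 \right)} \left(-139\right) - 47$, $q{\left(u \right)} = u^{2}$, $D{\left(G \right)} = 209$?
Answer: $- \frac{6188313113}{311691} \approx -19854.0$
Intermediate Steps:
$S = -20063$ ($S = \left(-12\right)^{2} \left(-139\right) - 47 = 144 \left(-139\right) - 47 = -20016 - 47 = -20063$)
$\left(\frac{1}{144257 - -167434} + S\right) + D{\left(-320 \right)} = \left(\frac{1}{144257 - -167434} - 20063\right) + 209 = \left(\frac{1}{144257 + 167434} - 20063\right) + 209 = \left(\frac{1}{311691} - 20063\right) + 209 = - \frac{6253456532}{311691} + 209 = - \frac{6188313113}{311691}$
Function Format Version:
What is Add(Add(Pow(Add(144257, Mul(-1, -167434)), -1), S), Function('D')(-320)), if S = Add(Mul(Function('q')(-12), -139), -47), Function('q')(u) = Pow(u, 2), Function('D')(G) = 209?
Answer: Rational(-6188313113, 311691) ≈ -19854.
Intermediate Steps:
S = -20063 (S = Add(Mul(Pow(-12, 2), -139), -47) = Add(Mul(144, -139), -47) = Add(-20016, -47) = -20063)
Add(Add(Pow(Add(144257, Mul(-1, -167434)), -1), S), Function('D')(-320)) = Add(Add(Pow(Add(144257, Mul(-1, -167434)), -1), -20063), 209) = Add(Add(Pow(Add(144257, 167434), -1), -20063), 209) = Add(Add(Pow(311691, -1), -20063), 209) = Add(Add(Rational(1, 311691), -20063), 209) = Add(Rational(-6253456532, 311691), 209) = Rational(-6188313113, 311691)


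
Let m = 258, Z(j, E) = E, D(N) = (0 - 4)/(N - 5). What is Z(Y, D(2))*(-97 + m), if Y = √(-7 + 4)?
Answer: 644/3 ≈ 214.67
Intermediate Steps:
Y = I*√3 (Y = √(-3) = I*√3 ≈ 1.732*I)
D(N) = -4/(-5 + N)
Z(Y, D(2))*(-97 + m) = (-4/(-5 + 2))*(-97 + 258) = -4/(-3)*161 = -4*(-⅓)*161 = (4/3)*161 = 644/3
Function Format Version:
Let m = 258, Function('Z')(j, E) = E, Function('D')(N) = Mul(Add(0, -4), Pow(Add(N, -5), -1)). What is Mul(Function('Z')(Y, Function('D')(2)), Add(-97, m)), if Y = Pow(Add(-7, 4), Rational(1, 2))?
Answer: Rational(644, 3) ≈ 214.67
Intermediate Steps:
Y = Mul(I, Pow(3, Rational(1, 2))) (Y = Pow(-3, Rational(1, 2)) = Mul(I, Pow(3, Rational(1, 2))) ≈ Mul(1.7320, I))
Function('D')(N) = Mul(-4, Pow(Add(-5, N), -1))
Mul(Function('Z')(Y, Function('D')(2)), Add(-97, m)) = Mul(Mul(-4, Pow(Add(-5, 2), -1)), Add(-97, 258)) = Mul(Mul(-4, Pow(-3, -1)), 161) = Mul(Mul(-4, Rational(-1, 3)), 161) = Mul(Rational(4, 3), 161) = Rational(644, 3)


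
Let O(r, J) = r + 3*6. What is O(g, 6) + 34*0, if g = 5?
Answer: 23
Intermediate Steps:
O(r, J) = 18 + r (O(r, J) = r + 18 = 18 + r)
O(g, 6) + 34*0 = (18 + 5) + 34*0 = 23 + 0 = 23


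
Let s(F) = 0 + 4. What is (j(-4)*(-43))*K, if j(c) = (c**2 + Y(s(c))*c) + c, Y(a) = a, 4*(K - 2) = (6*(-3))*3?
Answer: -1978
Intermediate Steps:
K = -23/2 (K = 2 + ((6*(-3))*3)/4 = 2 + (-18*3)/4 = 2 + (1/4)*(-54) = 2 - 27/2 = -23/2 ≈ -11.500)
s(F) = 4
j(c) = c**2 + 5*c (j(c) = (c**2 + 4*c) + c = c**2 + 5*c)
(j(-4)*(-43))*K = (-4*(5 - 4)*(-43))*(-23/2) = (-4*1*(-43))*(-23/2) = -4*(-43)*(-23/2) = 172*(-23/2) = -1978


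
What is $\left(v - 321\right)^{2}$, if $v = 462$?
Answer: $19881$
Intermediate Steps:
$\left(v - 321\right)^{2} = \left(462 - 321\right)^{2} = 141^{2} = 19881$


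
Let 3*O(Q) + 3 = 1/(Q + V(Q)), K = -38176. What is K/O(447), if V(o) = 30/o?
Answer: 3814526832/99845 ≈ 38205.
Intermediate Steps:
O(Q) = -1 + 1/(3*(Q + 30/Q))
K/O(447) = -38176*(30 + 447²)/(-30 - 1*447² + (⅓)*447) = -38176*(30 + 199809)/(-30 - 1*199809 + 149) = -38176*199839/(-30 - 199809 + 149) = -38176/((1/199839)*(-199690)) = -38176/(-199690/199839) = -38176*(-199839/199690) = 3814526832/99845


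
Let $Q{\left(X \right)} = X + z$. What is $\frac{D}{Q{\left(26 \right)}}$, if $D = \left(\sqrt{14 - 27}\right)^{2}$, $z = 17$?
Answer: $- \frac{13}{43} \approx -0.30233$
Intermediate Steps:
$Q{\left(X \right)} = 17 + X$ ($Q{\left(X \right)} = X + 17 = 17 + X$)
$D = -13$ ($D = \left(\sqrt{-13}\right)^{2} = \left(i \sqrt{13}\right)^{2} = -13$)
$\frac{D}{Q{\left(26 \right)}} = - \frac{13}{17 + 26} = - \frac{13}{43}$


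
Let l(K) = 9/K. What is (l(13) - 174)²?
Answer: 5076009/169 ≈ 30036.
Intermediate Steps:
(l(13) - 174)² = (9/13 - 174)² = (-2253/13)² = 5076009/169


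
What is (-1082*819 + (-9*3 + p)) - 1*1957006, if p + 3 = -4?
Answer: -2843198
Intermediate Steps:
p = -7 (p = -3 - 4 = -7)
(-1082*819 + (-9*3 + p)) - 1*1957006 = (-1082*819 + (-9*3 - 7)) - 1*1957006 = (-886158 + (-27 - 7)) - 1957006 = (-886158 - 34) - 1957006 = -886192 - 1957006 = -2843198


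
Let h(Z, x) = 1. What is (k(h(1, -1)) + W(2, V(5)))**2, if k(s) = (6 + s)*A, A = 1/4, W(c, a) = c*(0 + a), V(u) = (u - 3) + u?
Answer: 3969/16 ≈ 248.06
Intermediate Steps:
V(u) = -3 + 2*u (V(u) = (-3 + u) + u = -3 + 2*u)
W(c, a) = a*c (W(c, a) = c*a = a*c)
A = 1/4 ≈ 0.25000
k(s) = 3/2 + s/4 (k(s) = (6 + s)*(1/4) = 3/2 + s/4)
(k(h(1, -1)) + W(2, V(5)))**2 = ((3/2 + (1/4)*1) + (-3 + 2*5)*2)**2 = ((3/2 + 1/4) + (-3 + 10)*2)**2 = (7/4 + 7*2)**2 = (7/4 + 14)**2 = (63/4)**2 = 3969/16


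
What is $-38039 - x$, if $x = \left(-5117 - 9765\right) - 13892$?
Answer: $-9265$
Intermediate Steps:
$x = -28774$ ($x = -14882 - 13892 = -28774$)
$-38039 - x = -38039 - -28774 = -38039 + 28774 = -9265$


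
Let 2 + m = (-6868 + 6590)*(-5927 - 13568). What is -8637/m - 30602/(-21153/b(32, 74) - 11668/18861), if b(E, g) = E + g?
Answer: 110525498984836213/722982104143976 ≈ 152.87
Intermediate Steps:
m = 5419608 (m = -2 + (-6868 + 6590)*(-5927 - 13568) = -2 - 278*(-19495) = -2 + 5419610 = 5419608)
-8637/m - 30602/(-21153/b(32, 74) - 11668/18861) = -8637/5419608 - 30602/(-21153/(32 + 74) - 11668/18861) = -8637*1/5419608 - 30602/(-21153/106 - 11668*1/18861) = -2879/1806536 - 30602/(-21153*1/106 - 11668/18861) = -2879/1806536 - 30602/(-21153/106 - 11668/18861) = -2879/1806536 - 30602/(-400203541/1999266) = -2879/1806536 - 30602*(-1999266/400203541) = -2879/1806536 + 61181538132/400203541 = 110525498984836213/722982104143976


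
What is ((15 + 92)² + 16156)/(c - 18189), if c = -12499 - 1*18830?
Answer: -27605/49518 ≈ -0.55747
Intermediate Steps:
c = -31329 (c = -12499 - 18830 = -31329)
((15 + 92)² + 16156)/(c - 18189) = ((15 + 92)² + 16156)/(-31329 - 18189) = (107² + 16156)/(-49518) = (11449 + 16156)*(-1/49518) = 27605*(-1/49518) = -27605/49518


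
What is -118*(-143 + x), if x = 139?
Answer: 472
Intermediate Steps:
-118*(-143 + x) = -118*(-143 + 139) = -118*(-4) = 472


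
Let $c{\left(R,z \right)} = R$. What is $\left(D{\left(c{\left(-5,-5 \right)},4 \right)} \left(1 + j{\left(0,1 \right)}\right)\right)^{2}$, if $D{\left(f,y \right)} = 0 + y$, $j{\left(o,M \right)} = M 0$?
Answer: $16$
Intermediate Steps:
$j{\left(o,M \right)} = 0$
$D{\left(f,y \right)} = y$
$\left(D{\left(c{\left(-5,-5 \right)},4 \right)} \left(1 + j{\left(0,1 \right)}\right)\right)^{2} = \left(4 \left(1 + 0\right)\right)^{2} = \left(4 \cdot 1\right)^{2} = 4^{2} = 16$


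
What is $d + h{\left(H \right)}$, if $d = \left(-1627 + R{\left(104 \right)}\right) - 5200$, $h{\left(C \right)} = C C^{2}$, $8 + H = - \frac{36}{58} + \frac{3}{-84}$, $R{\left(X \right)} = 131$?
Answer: $- \frac{3932234233677}{535387328} \approx -7344.7$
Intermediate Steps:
$H = - \frac{7029}{812}$ ($H = -8 + \left(- \frac{36}{58} + \frac{3}{-84}\right) = -8 + \left(\left(-36\right) \frac{1}{58} + 3 \left(- \frac{1}{84}\right)\right) = -8 - \frac{533}{812} = - \frac{7029}{812} \approx -8.6564$)
$h{\left(C \right)} = C^{3}$
$d = -6696$ ($d = \left(-1627 + 131\right) - 5200 = -1496 - 5200 = -6696$)
$d + h{\left(H \right)} = -6696 + \left(- \frac{7029}{812}\right)^{3} = -6696 - \frac{347280685389}{535387328} = - \frac{3932234233677}{535387328}$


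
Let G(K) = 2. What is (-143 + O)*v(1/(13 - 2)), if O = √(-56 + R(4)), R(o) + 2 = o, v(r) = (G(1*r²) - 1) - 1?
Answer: 0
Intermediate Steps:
v(r) = 0 (v(r) = (2 - 1) - 1 = 1 - 1 = 0)
R(o) = -2 + o
O = 3*I*√6 (O = √(-56 + (-2 + 4)) = √(-56 + 2) = √(-54) = 3*I*√6 ≈ 7.3485*I)
(-143 + O)*v(1/(13 - 2)) = (-143 + 3*I*√6)*0 = 0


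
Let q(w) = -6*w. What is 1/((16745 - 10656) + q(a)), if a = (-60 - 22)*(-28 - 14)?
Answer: -1/14575 ≈ -6.8611e-5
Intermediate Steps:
a = 3444 (a = -82*(-42) = 3444)
1/((16745 - 10656) + q(a)) = 1/((16745 - 10656) - 6*3444) = 1/(6089 - 20664) = 1/(-14575) = -1/14575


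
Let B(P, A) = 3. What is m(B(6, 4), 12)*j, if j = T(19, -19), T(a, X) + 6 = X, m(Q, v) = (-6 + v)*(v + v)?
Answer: -3600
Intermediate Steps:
m(Q, v) = 2*v*(-6 + v) (m(Q, v) = (-6 + v)*(2*v) = 2*v*(-6 + v))
T(a, X) = -6 + X
j = -25 (j = -6 - 19 = -25)
m(B(6, 4), 12)*j = (2*12*(-6 + 12))*(-25) = (2*12*6)*(-25) = 144*(-25) = -3600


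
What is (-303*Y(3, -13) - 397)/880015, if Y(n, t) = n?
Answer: -1306/880015 ≈ -0.0014841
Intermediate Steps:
(-303*Y(3, -13) - 397)/880015 = (-303*3 - 397)/880015 = (-909 - 397)*(1/880015) = -1306*1/880015 = -1306/880015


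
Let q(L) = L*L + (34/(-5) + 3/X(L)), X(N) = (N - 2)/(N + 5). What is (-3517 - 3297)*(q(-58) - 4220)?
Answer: 58610621/10 ≈ 5.8611e+6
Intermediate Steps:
X(N) = (-2 + N)/(5 + N)
q(L) = -34/5 + L**2 + 3*(5 + L)/(-2 + L) (q(L) = L*L + (34/(-5) + 3/(((-2 + L)/(5 + L)))) = L**2 + (34*(-1/5) + 3*((5 + L)/(-2 + L))) = L**2 + (-34/5 + 3*(5 + L)/(-2 + L)) = -34/5 + L**2 + 3*(5 + L)/(-2 + L))
(-3517 - 3297)*(q(-58) - 4220) = (-3517 - 3297)*((75 + 15*(-58) + (-34 + 5*(-58)**2)*(-2 - 58))/(5*(-2 - 58)) - 4220) = -6814*((1/5)*(75 - 870 + (-34 + 5*3364)*(-60))/(-60) - 4220) = -6814*((1/5)*(-1/60)*(75 - 870 + (-34 + 16820)*(-60)) - 4220) = -6814*((1/5)*(-1/60)*(75 - 870 + 16786*(-60)) - 4220) = -6814*((1/5)*(-1/60)*(75 - 870 - 1007160) - 4220) = -6814*((1/5)*(-1/60)*(-1007955) - 4220) = -6814*(67197/20 - 4220) = -6814*(-17203/20) = 58610621/10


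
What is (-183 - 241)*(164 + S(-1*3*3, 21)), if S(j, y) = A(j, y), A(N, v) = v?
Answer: -78440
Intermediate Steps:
S(j, y) = y
(-183 - 241)*(164 + S(-1*3*3, 21)) = (-183 - 241)*(164 + 21) = -424*185 = -78440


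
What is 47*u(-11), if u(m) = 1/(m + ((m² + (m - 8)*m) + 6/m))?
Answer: 517/3503 ≈ 0.14759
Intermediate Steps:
u(m) = 1/(m + m² + 6/m + m*(-8 + m)) (u(m) = 1/(m + ((m² + (-8 + m)*m) + 6/m)) = 1/(m + ((m² + m*(-8 + m)) + 6/m)) = 1/(m + (m² + 6/m + m*(-8 + m))) = 1/(m + m² + 6/m + m*(-8 + m)))
47*u(-11) = 47*(-11/(6 - 7*(-11)² + 2*(-11)³)) = 47*(-11/(6 - 7*121 + 2*(-1331))) = 47*(-11/(6 - 847 - 2662)) = 47*(-11/(-3503)) = 47*(-11*(-1/3503)) = 47*(11/3503) = 517/3503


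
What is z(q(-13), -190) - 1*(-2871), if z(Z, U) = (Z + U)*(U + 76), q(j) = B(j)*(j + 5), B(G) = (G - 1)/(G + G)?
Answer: 325287/13 ≈ 25022.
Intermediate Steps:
B(G) = (-1 + G)/(2*G) (B(G) = (-1 + G)/((2*G)) = (-1 + G)*(1/(2*G)) = (-1 + G)/(2*G))
q(j) = (-1 + j)*(5 + j)/(2*j) (q(j) = ((-1 + j)/(2*j))*(j + 5) = ((-1 + j)/(2*j))*(5 + j) = (-1 + j)*(5 + j)/(2*j))
z(Z, U) = (76 + U)*(U + Z) (z(Z, U) = (U + Z)*(76 + U) = (76 + U)*(U + Z))
z(q(-13), -190) - 1*(-2871) = ((-190)² + 76*(-190) + 76*((½)*(-1 - 13)*(5 - 13)/(-13)) - 95*(-1 - 13)*(5 - 13)/(-13)) - 1*(-2871) = (36100 - 14440 + 76*((½)*(-1/13)*(-14)*(-8)) - 95*(-1)*(-14)*(-8)/13) + 2871 = (36100 - 14440 + 76*(-56/13) - 190*(-56/13)) + 2871 = (36100 - 14440 - 4256/13 + 10640/13) + 2871 = 287964/13 + 2871 = 325287/13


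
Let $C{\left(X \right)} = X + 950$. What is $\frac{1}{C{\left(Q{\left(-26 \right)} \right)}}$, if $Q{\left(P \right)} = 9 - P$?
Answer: $\frac{1}{985} \approx 0.0010152$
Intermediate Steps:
$C{\left(X \right)} = 950 + X$
$\frac{1}{C{\left(Q{\left(-26 \right)} \right)}} = \frac{1}{950 + \left(9 - -26\right)} = \frac{1}{950 + \left(9 + 26\right)} = \frac{1}{950 + 35} = \frac{1}{985}$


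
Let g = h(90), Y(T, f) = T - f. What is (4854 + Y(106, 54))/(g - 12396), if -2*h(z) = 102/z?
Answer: -147180/371897 ≈ -0.39575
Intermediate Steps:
h(z) = -51/z
g = -17/30 (g = -51/90 = -51*1/90 = -17/30 ≈ -0.56667)
(4854 + Y(106, 54))/(g - 12396) = (4854 + (106 - 1*54))/(-17/30 - 12396) = (4854 + (106 - 54))/(-371897/30) = (4854 + 52)*(-30/371897) = 4906*(-30/371897) = -147180/371897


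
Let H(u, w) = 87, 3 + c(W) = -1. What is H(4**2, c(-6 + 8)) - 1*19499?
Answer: -19412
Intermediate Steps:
c(W) = -4 (c(W) = -3 - 1 = -4)
H(4**2, c(-6 + 8)) - 1*19499 = 87 - 1*19499 = 87 - 19499 = -19412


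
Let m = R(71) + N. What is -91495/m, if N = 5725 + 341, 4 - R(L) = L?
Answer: -91495/5999 ≈ -15.252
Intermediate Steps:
R(L) = 4 - L
N = 6066
m = 5999 (m = (4 - 1*71) + 6066 = (4 - 71) + 6066 = -67 + 6066 = 5999)
-91495/m = -91495/5999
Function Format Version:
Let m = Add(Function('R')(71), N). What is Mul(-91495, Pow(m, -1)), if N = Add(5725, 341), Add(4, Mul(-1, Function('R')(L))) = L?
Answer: Rational(-91495, 5999) ≈ -15.252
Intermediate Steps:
Function('R')(L) = Add(4, Mul(-1, L))
N = 6066
m = 5999 (m = Add(Add(4, Mul(-1, 71)), 6066) = Add(Add(4, -71), 6066) = Add(-67, 6066) = 5999)
Mul(-91495, Pow(m, -1)) = Mul(-91495, Pow(5999, -1)) = Mul(-91495, Rational(1, 5999)) = Rational(-91495, 5999)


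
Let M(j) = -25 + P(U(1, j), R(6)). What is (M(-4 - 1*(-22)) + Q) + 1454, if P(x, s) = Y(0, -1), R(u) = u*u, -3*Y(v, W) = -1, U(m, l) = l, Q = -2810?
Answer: -4142/3 ≈ -1380.7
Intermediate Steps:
Y(v, W) = 1/3 (Y(v, W) = -1/3*(-1) = 1/3)
R(u) = u**2
P(x, s) = 1/3
M(j) = -74/3 (M(j) = -25 + 1/3 = -74/3)
(M(-4 - 1*(-22)) + Q) + 1454 = (-74/3 - 2810) + 1454 = -8504/3 + 1454 = -4142/3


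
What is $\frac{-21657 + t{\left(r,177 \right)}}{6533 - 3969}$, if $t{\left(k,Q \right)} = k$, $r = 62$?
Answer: $- \frac{21595}{2564} \approx -8.4224$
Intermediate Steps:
$\frac{-21657 + t{\left(r,177 \right)}}{6533 - 3969} = \frac{-21657 + 62}{6533 - 3969} = - \frac{21595}{2564}$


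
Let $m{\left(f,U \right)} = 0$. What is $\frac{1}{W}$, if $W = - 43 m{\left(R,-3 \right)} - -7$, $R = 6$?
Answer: $\frac{1}{7} \approx 0.14286$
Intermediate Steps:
$W = 7$ ($W = \left(-43\right) 0 - -7 = 0 + \left(-7 + 14\right) = 0 + 7 = 7$)
$\frac{1}{W} = \frac{1}{7}$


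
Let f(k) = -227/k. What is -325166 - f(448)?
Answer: -145674141/448 ≈ -3.2517e+5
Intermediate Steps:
-325166 - f(448) = -325166 - (-227)/448 = -325166 - 1*(-227/448) = -325166 + 227/448 = -145674141/448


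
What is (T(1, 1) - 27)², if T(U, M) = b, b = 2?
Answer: 625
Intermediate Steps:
T(U, M) = 2
(T(1, 1) - 27)² = (2 - 27)² = (-25)² = 625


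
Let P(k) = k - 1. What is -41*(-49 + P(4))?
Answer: 1886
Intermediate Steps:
P(k) = -1 + k
-41*(-49 + P(4)) = -41*(-49 + (-1 + 4)) = -41*(-49 + 3) = -41*(-46) = 1886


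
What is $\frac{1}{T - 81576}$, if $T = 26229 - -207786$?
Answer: $\frac{1}{152439} \approx 6.56 \cdot 10^{-6}$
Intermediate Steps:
$T = 234015$ ($T = 26229 + 207786 = 234015$)
$\frac{1}{T - 81576} = \frac{1}{234015 - 81576} = \frac{1}{152439}$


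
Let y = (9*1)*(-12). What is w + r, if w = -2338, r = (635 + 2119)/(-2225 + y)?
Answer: -5457308/2333 ≈ -2339.2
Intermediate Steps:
y = -108 (y = 9*(-12) = -108)
r = -2754/2333 (r = (635 + 2119)/(-2225 - 108) = 2754/(-2333) = 2754*(-1/2333) = -2754/2333 ≈ -1.1805)
w + r = -2338 - 2754/2333 = -5457308/2333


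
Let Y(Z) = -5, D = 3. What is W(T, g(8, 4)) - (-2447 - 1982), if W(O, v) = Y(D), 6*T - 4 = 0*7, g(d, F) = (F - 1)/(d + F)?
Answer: 4424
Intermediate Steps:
g(d, F) = (-1 + F)/(F + d)
T = ⅔ (T = ⅔ + (0*7)/6 = ⅔ + (⅙)*0 = ⅔ + 0 = ⅔ ≈ 0.66667)
W(O, v) = -5
W(T, g(8, 4)) - (-2447 - 1982) = -5 - (-2447 - 1982) = -5 - 1*(-4429) = -5 + 4429 = 4424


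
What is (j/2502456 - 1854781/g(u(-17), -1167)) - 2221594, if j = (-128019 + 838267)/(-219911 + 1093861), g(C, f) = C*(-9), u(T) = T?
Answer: -404455366267079647/181068331950 ≈ -2.2337e+6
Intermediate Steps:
g(C, f) = -9*C
j = 4612/5675 (j = 710248/873950 = 710248*(1/873950) = 4612/5675 ≈ 0.81269)
(j/2502456 - 1854781/g(u(-17), -1167)) - 2221594 = ((4612/5675)/2502456 - 1854781/((-9*(-17)))) - 2221594 = ((4612/5675)*(1/2502456) - 1854781/153) - 2221594 = (1153/3550359450 - 1854781*1/153) - 2221594 = (1153/3550359450 - 1854781/153) - 2221594 = -2195046416951347/181068331950 - 2221594 = -404455366267079647/181068331950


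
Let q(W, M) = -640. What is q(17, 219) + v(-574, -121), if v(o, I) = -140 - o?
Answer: -206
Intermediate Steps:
q(17, 219) + v(-574, -121) = -640 + (-140 - 1*(-574)) = -640 + (-140 + 574) = -640 + 434 = -206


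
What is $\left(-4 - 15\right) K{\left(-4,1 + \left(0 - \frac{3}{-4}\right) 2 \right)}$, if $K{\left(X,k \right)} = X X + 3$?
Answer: $-361$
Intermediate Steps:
$K{\left(X,k \right)} = 3 + X^{2}$ ($K{\left(X,k \right)} = X^{2} + 3 = 3 + X^{2}$)
$\left(-4 - 15\right) K{\left(-4,1 + \left(0 - \frac{3}{-4}\right) 2 \right)} = \left(-4 - 15\right) \left(3 + \left(-4\right)^{2}\right) = - 19 \left(3 + 16\right) = \left(-19\right) 19 = -361$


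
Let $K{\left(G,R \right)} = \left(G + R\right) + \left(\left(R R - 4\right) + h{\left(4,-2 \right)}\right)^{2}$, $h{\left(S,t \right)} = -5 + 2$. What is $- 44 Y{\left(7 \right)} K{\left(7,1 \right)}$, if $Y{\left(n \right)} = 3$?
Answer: $-5808$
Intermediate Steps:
$h{\left(S,t \right)} = -3$
$K{\left(G,R \right)} = G + R + \left(-7 + R^{2}\right)^{2}$ ($K{\left(G,R \right)} = \left(G + R\right) + \left(\left(R R - 4\right) - 3\right)^{2} = \left(G + R\right) + \left(\left(R^{2} - 4\right) - 3\right)^{2} = \left(G + R\right) + \left(\left(-4 + R^{2}\right) - 3\right)^{2} = \left(G + R\right) + \left(-7 + R^{2}\right)^{2} = G + R + \left(-7 + R^{2}\right)^{2}$)
$- 44 Y{\left(7 \right)} K{\left(7,1 \right)} = \left(-44\right) 3 \left(7 + 1 + \left(-7 + 1^{2}\right)^{2}\right) = - 132 \left(7 + 1 + \left(-7 + 1\right)^{2}\right) = - 132 \left(7 + 1 + \left(-6\right)^{2}\right) = - 132 \left(7 + 1 + 36\right) = \left(-132\right) 44 = -5808$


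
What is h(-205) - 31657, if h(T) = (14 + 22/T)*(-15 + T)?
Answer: -1423249/41 ≈ -34713.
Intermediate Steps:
h(T) = (-15 + T)*(14 + 22/T)
h(-205) - 31657 = (-188 - 330/(-205) + 14*(-205)) - 31657 = (-188 - 330*(-1/205) - 2870) - 31657 = (-188 + 66/41 - 2870) - 31657 = -125312/41 - 31657 = -1423249/41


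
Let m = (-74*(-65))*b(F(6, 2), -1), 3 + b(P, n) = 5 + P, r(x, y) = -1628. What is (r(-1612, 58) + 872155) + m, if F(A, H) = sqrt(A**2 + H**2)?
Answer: 880147 + 9620*sqrt(10) ≈ 9.1057e+5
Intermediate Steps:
b(P, n) = 2 + P (b(P, n) = -3 + (5 + P) = 2 + P)
m = 9620 + 9620*sqrt(10) (m = (-74*(-65))*(2 + sqrt(6**2 + 2**2)) = 4810*(2 + sqrt(36 + 4)) = 4810*(2 + sqrt(40)) = 4810*(2 + 2*sqrt(10)) = 9620 + 9620*sqrt(10) ≈ 40041.)
(r(-1612, 58) + 872155) + m = (-1628 + 872155) + (9620 + 9620*sqrt(10)) = 870527 + (9620 + 9620*sqrt(10)) = 880147 + 9620*sqrt(10)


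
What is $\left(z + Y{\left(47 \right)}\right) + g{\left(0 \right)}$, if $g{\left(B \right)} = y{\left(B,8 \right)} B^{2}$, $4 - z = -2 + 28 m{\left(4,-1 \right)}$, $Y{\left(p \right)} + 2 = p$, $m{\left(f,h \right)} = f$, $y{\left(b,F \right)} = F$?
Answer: $-61$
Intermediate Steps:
$Y{\left(p \right)} = -2 + p$
$z = -106$ ($z = 4 - \left(-2 + 28 \cdot 4\right) = 4 - \left(-2 + 112\right) = 4 - 110 = -106$)
$g{\left(B \right)} = 8 B^{2}$
$\left(z + Y{\left(47 \right)}\right) + g{\left(0 \right)} = \left(-106 + \left(-2 + 47\right)\right) + 8 \cdot 0^{2} = \left(-106 + 45\right) + 8 \cdot 0 = -61 + 0 = -61$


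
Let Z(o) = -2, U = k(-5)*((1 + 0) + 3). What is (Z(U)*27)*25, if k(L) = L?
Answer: -1350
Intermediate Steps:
U = -20 (U = -5*((1 + 0) + 3) = -5*(1 + 3) = -5*4 = -20)
(Z(U)*27)*25 = -2*27*25 = -54*25 = -1350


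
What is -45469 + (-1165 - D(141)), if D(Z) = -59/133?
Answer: -6202263/133 ≈ -46634.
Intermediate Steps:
D(Z) = -59/133 (D(Z) = -59*1/133 = -59/133)
-45469 + (-1165 - D(141)) = -45469 + (-1165 - 1*(-59/133)) = -45469 + (-1165 + 59/133) = -45469 - 154886/133 = -6202263/133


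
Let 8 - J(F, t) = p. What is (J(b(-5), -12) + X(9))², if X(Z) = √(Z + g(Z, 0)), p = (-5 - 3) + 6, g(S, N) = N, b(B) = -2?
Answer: 169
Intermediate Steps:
p = -2 (p = -8 + 6 = -2)
J(F, t) = 10 (J(F, t) = 8 - 1*(-2) = 8 + 2 = 10)
X(Z) = √Z (X(Z) = √(Z + 0) = √Z)
(J(b(-5), -12) + X(9))² = (10 + √9)² = (10 + 3)² = 13² = 169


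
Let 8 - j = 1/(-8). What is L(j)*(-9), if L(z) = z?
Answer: -585/8 ≈ -73.125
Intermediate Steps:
j = 65/8 (j = 8 - 1/(-8) = 8 - 1*(-⅛) = 8 + ⅛ = 65/8 ≈ 8.1250)
L(j)*(-9) = (65/8)*(-9) = -585/8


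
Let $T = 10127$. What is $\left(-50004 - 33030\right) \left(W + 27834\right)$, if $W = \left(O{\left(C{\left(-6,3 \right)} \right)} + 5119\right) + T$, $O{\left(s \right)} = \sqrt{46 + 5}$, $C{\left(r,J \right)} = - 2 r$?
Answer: $-3577104720 - 83034 \sqrt{51} \approx -3.5777 \cdot 10^{9}$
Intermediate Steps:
$O{\left(s \right)} = \sqrt{51}$
$W = 15246 + \sqrt{51}$ ($W = \left(\sqrt{51} + 5119\right) + 10127 = \left(5119 + \sqrt{51}\right) + 10127 = 15246 + \sqrt{51} \approx 15253.0$)
$\left(-50004 - 33030\right) \left(W + 27834\right) = \left(-50004 - 33030\right) \left(\left(15246 + \sqrt{51}\right) + 27834\right) = - 83034 \left(43080 + \sqrt{51}\right) = -3577104720 - 83034 \sqrt{51}$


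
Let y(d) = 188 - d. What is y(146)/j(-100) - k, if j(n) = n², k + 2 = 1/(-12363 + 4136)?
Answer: 82447767/41135000 ≈ 2.0043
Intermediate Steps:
k = -16455/8227 (k = -2 + 1/(-12363 + 4136) = -2 + 1/(-8227) = -2 - 1/8227 = -16455/8227 ≈ -2.0001)
y(146)/j(-100) - k = (188 - 1*146)/((-100)²) - 1*(-16455/8227) = (188 - 146)/10000 + 16455/8227 = 42*(1/10000) + 16455/8227 = 21/5000 + 16455/8227 = 82447767/41135000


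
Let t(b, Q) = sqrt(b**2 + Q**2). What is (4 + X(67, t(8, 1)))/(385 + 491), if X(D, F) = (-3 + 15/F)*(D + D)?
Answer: -199/438 + 67*sqrt(65)/1898 ≈ -0.16974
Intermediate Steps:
t(b, Q) = sqrt(Q**2 + b**2)
X(D, F) = 2*D*(-3 + 15/F) (X(D, F) = (-3 + 15/F)*(2*D) = 2*D*(-3 + 15/F))
(4 + X(67, t(8, 1)))/(385 + 491) = (4 + 6*67*(5 - sqrt(1**2 + 8**2))/sqrt(1**2 + 8**2))/(385 + 491) = (4 + 6*67*(5 - sqrt(1 + 64))/sqrt(1 + 64))/876 = (4 + 6*67*(5 - sqrt(65))/sqrt(65))*(1/876) = (4 + 6*67*(sqrt(65)/65)*(5 - sqrt(65)))*(1/876) = (4 + 402*sqrt(65)*(5 - sqrt(65))/65)*(1/876) = 1/219 + 67*sqrt(65)*(5 - sqrt(65))/9490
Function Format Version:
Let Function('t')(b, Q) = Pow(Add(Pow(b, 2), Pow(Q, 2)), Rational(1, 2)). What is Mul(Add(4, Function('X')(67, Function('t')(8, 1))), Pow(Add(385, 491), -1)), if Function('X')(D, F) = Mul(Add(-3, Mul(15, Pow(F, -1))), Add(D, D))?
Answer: Add(Rational(-199, 438), Mul(Rational(67, 1898), Pow(65, Rational(1, 2)))) ≈ -0.16974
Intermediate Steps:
Function('t')(b, Q) = Pow(Add(Pow(Q, 2), Pow(b, 2)), Rational(1, 2))
Function('X')(D, F) = Mul(2, D, Add(-3, Mul(15, Pow(F, -1)))) (Function('X')(D, F) = Mul(Add(-3, Mul(15, Pow(F, -1))), Mul(2, D)) = Mul(2, D, Add(-3, Mul(15, Pow(F, -1)))))
Mul(Add(4, Function('X')(67, Function('t')(8, 1))), Pow(Add(385, 491), -1)) = Mul(Add(4, Mul(6, 67, Pow(Pow(Add(Pow(1, 2), Pow(8, 2)), Rational(1, 2)), -1), Add(5, Mul(-1, Pow(Add(Pow(1, 2), Pow(8, 2)), Rational(1, 2)))))), Pow(Add(385, 491), -1)) = Mul(Add(4, Mul(6, 67, Pow(Pow(Add(1, 64), Rational(1, 2)), -1), Add(5, Mul(-1, Pow(Add(1, 64), Rational(1, 2)))))), Pow(876, -1)) = Mul(Add(4, Mul(6, 67, Pow(Pow(65, Rational(1, 2)), -1), Add(5, Mul(-1, Pow(65, Rational(1, 2)))))), Rational(1, 876)) = Mul(Add(4, Mul(6, 67, Mul(Rational(1, 65), Pow(65, Rational(1, 2))), Add(5, Mul(-1, Pow(65, Rational(1, 2)))))), Rational(1, 876)) = Mul(Add(4, Mul(Rational(402, 65), Pow(65, Rational(1, 2)), Add(5, Mul(-1, Pow(65, Rational(1, 2)))))), Rational(1, 876)) = Add(Rational(1, 219), Mul(Rational(67, 9490), Pow(65, Rational(1, 2)), Add(5, Mul(-1, Pow(65, Rational(1, 2))))))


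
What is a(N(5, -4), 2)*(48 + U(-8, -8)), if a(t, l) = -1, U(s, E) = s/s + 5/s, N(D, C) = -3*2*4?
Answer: -387/8 ≈ -48.375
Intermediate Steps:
N(D, C) = -24 (N(D, C) = -6*4 = -24)
U(s, E) = 1 + 5/s
a(N(5, -4), 2)*(48 + U(-8, -8)) = -(48 + (5 - 8)/(-8)) = -(48 - ⅛*(-3)) = -(48 + 3/8) = -1*387/8 = -387/8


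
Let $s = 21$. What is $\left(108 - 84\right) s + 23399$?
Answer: $23903$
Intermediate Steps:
$\left(108 - 84\right) s + 23399 = \left(108 - 84\right) 21 + 23399 = 24 \cdot 21 + 23399 = 504 + 23399 = 23903$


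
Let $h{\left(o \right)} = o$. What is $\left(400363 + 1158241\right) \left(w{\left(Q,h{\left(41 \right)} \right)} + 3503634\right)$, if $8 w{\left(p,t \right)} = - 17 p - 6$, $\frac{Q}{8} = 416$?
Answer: $5449754350495$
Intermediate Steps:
$Q = 3328$ ($Q = 8 \cdot 416 = 3328$)
$w{\left(p,t \right)} = - \frac{3}{4} - \frac{17 p}{8}$ ($w{\left(p,t \right)} = \frac{- 17 p - 6}{8} = \frac{-6 - 17 p}{8} = - \frac{3}{4} - \frac{17 p}{8}$)
$\left(400363 + 1158241\right) \left(w{\left(Q,h{\left(41 \right)} \right)} + 3503634\right) = \left(400363 + 1158241\right) \left(\left(- \frac{3}{4} - 7072\right) + 3503634\right) = 1558604 \left(\left(- \frac{3}{4} - 7072\right) + 3503634\right) = 1558604 \left(- \frac{28291}{4} + 3503634\right) = 1558604 \cdot \frac{13986245}{4} = 5449754350495$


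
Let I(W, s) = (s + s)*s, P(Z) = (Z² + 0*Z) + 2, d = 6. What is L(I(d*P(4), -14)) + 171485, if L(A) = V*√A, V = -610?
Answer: 171485 - 8540*√2 ≈ 1.5941e+5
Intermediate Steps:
P(Z) = 2 + Z² (P(Z) = (Z² + 0) + 2 = Z² + 2 = 2 + Z²)
I(W, s) = 2*s² (I(W, s) = (2*s)*s = 2*s²)
L(A) = -610*√A
L(I(d*P(4), -14)) + 171485 = -610*14*√2 + 171485 = -8540*√2 + 171485 = 171485 - 8540*√2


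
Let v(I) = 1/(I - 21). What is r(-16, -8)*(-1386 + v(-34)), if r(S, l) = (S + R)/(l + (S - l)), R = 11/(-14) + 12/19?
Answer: -327564607/234080 ≈ -1399.4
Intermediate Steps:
R = -41/266 (R = 11*(-1/14) + 12*(1/19) = -11/14 + 12/19 = -41/266 ≈ -0.15414)
r(S, l) = (-41/266 + S)/S (r(S, l) = (S - 41/266)/(l + (S - l)) = (-41/266 + S)/S)
v(I) = 1/(-21 + I)
r(-16, -8)*(-1386 + v(-34)) = ((-41/266 - 16)/(-16))*(-1386 + 1/(-21 - 34)) = (-1/16*(-4297/266))*(-1386 + 1/(-55)) = 4297*(-1386 - 1/55)/4256 = (4297/4256)*(-76231/55) = -327564607/234080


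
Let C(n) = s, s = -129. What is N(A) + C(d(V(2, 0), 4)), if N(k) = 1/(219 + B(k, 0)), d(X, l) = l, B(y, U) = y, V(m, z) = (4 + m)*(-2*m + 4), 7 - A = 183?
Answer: -5546/43 ≈ -128.98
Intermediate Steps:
A = -176 (A = 7 - 1*183 = 7 - 183 = -176)
V(m, z) = (4 + m)*(4 - 2*m)
N(k) = 1/(219 + k)
C(n) = -129
N(A) + C(d(V(2, 0), 4)) = 1/(219 - 176) - 129 = 1/43 - 129 = -5546/43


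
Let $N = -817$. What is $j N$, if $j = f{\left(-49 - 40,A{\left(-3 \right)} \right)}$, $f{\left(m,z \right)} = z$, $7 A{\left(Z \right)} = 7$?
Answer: $-817$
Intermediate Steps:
$A{\left(Z \right)} = 1$ ($A{\left(Z \right)} = \frac{1}{7} \cdot 7 = 1$)
$j = 1$
$j N = 1 \left(-817\right) = -817$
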